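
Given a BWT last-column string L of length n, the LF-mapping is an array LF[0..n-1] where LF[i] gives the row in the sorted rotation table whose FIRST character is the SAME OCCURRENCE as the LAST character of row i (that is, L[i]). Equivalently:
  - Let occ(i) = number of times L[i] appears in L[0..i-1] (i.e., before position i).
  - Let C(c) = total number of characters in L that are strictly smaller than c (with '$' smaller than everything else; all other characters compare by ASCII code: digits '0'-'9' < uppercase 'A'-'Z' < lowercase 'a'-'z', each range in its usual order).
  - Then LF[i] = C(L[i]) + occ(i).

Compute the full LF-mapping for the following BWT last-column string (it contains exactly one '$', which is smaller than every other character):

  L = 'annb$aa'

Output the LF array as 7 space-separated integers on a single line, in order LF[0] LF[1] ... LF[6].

Char counts: '$':1, 'a':3, 'b':1, 'n':2
C (first-col start): C('$')=0, C('a')=1, C('b')=4, C('n')=5
L[0]='a': occ=0, LF[0]=C('a')+0=1+0=1
L[1]='n': occ=0, LF[1]=C('n')+0=5+0=5
L[2]='n': occ=1, LF[2]=C('n')+1=5+1=6
L[3]='b': occ=0, LF[3]=C('b')+0=4+0=4
L[4]='$': occ=0, LF[4]=C('$')+0=0+0=0
L[5]='a': occ=1, LF[5]=C('a')+1=1+1=2
L[6]='a': occ=2, LF[6]=C('a')+2=1+2=3

Answer: 1 5 6 4 0 2 3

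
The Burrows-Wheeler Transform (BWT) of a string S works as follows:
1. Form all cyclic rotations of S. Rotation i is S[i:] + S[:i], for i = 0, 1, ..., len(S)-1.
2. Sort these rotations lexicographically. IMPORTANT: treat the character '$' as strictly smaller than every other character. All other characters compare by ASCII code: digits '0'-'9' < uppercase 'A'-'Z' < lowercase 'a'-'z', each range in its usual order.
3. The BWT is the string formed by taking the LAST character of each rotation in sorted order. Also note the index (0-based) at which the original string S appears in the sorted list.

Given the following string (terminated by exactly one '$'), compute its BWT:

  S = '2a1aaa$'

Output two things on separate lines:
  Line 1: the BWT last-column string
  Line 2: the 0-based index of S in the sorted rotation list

Answer: aa$a2a1
2

Derivation:
All 7 rotations (rotation i = S[i:]+S[:i]):
  rot[0] = 2a1aaa$
  rot[1] = a1aaa$2
  rot[2] = 1aaa$2a
  rot[3] = aaa$2a1
  rot[4] = aa$2a1a
  rot[5] = a$2a1aa
  rot[6] = $2a1aaa
Sorted (with $ < everything):
  sorted[0] = $2a1aaa  (last char: 'a')
  sorted[1] = 1aaa$2a  (last char: 'a')
  sorted[2] = 2a1aaa$  (last char: '$')
  sorted[3] = a$2a1aa  (last char: 'a')
  sorted[4] = a1aaa$2  (last char: '2')
  sorted[5] = aa$2a1a  (last char: 'a')
  sorted[6] = aaa$2a1  (last char: '1')
Last column: aa$a2a1
Original string S is at sorted index 2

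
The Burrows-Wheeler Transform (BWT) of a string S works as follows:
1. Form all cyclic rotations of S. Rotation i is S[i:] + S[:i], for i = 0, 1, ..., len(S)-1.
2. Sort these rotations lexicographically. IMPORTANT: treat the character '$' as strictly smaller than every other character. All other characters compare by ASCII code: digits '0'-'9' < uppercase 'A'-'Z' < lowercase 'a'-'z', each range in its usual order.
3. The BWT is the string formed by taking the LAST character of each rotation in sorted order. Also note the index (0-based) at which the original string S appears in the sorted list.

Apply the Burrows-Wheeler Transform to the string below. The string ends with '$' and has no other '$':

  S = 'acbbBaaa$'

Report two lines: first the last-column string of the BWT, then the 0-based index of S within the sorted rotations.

All 9 rotations (rotation i = S[i:]+S[:i]):
  rot[0] = acbbBaaa$
  rot[1] = cbbBaaa$a
  rot[2] = bbBaaa$ac
  rot[3] = bBaaa$acb
  rot[4] = Baaa$acbb
  rot[5] = aaa$acbbB
  rot[6] = aa$acbbBa
  rot[7] = a$acbbBaa
  rot[8] = $acbbBaaa
Sorted (with $ < everything):
  sorted[0] = $acbbBaaa  (last char: 'a')
  sorted[1] = Baaa$acbb  (last char: 'b')
  sorted[2] = a$acbbBaa  (last char: 'a')
  sorted[3] = aa$acbbBa  (last char: 'a')
  sorted[4] = aaa$acbbB  (last char: 'B')
  sorted[5] = acbbBaaa$  (last char: '$')
  sorted[6] = bBaaa$acb  (last char: 'b')
  sorted[7] = bbBaaa$ac  (last char: 'c')
  sorted[8] = cbbBaaa$a  (last char: 'a')
Last column: abaaB$bca
Original string S is at sorted index 5

Answer: abaaB$bca
5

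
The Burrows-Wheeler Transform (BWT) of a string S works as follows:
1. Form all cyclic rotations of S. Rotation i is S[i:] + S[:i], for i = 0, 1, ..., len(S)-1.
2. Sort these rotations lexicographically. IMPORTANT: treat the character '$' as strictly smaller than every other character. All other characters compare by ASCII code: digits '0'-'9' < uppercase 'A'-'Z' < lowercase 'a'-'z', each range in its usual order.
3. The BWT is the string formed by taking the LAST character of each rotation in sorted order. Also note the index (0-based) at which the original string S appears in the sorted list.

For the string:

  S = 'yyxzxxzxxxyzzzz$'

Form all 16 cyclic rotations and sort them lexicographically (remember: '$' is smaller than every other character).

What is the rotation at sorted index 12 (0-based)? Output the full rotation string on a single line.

Answer: zxxzxxxyzzzz$yyx

Derivation:
All 16 rotations (rotation i = S[i:]+S[:i]):
  rot[0] = yyxzxxzxxxyzzzz$
  rot[1] = yxzxxzxxxyzzzz$y
  rot[2] = xzxxzxxxyzzzz$yy
  rot[3] = zxxzxxxyzzzz$yyx
  rot[4] = xxzxxxyzzzz$yyxz
  rot[5] = xzxxxyzzzz$yyxzx
  rot[6] = zxxxyzzzz$yyxzxx
  rot[7] = xxxyzzzz$yyxzxxz
  rot[8] = xxyzzzz$yyxzxxzx
  rot[9] = xyzzzz$yyxzxxzxx
  rot[10] = yzzzz$yyxzxxzxxx
  rot[11] = zzzz$yyxzxxzxxxy
  rot[12] = zzz$yyxzxxzxxxyz
  rot[13] = zz$yyxzxxzxxxyzz
  rot[14] = z$yyxzxxzxxxyzzz
  rot[15] = $yyxzxxzxxxyzzzz
Sorted (with $ < everything):
  sorted[0] = $yyxzxxzxxxyzzzz
  sorted[1] = xxxyzzzz$yyxzxxz
  sorted[2] = xxyzzzz$yyxzxxzx
  sorted[3] = xxzxxxyzzzz$yyxz
  sorted[4] = xyzzzz$yyxzxxzxx
  sorted[5] = xzxxxyzzzz$yyxzx
  sorted[6] = xzxxzxxxyzzzz$yy
  sorted[7] = yxzxxzxxxyzzzz$y
  sorted[8] = yyxzxxzxxxyzzzz$
  sorted[9] = yzzzz$yyxzxxzxxx
  sorted[10] = z$yyxzxxzxxxyzzz
  sorted[11] = zxxxyzzzz$yyxzxx
  sorted[12] = zxxzxxxyzzzz$yyx
  sorted[13] = zz$yyxzxxzxxxyzz
  sorted[14] = zzz$yyxzxxzxxxyz
  sorted[15] = zzzz$yyxzxxzxxxy
sorted[12] = zxxzxxxyzzzz$yyx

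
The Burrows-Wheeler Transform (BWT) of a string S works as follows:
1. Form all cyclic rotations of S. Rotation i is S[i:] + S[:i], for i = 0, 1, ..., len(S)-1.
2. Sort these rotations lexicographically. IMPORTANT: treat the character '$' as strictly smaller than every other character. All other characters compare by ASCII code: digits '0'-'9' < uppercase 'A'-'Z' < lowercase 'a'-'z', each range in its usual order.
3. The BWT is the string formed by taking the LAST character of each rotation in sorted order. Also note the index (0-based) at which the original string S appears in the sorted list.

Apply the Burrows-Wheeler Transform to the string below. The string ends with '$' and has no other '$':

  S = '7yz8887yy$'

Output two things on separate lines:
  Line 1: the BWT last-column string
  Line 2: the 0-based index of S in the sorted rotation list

All 10 rotations (rotation i = S[i:]+S[:i]):
  rot[0] = 7yz8887yy$
  rot[1] = yz8887yy$7
  rot[2] = z8887yy$7y
  rot[3] = 8887yy$7yz
  rot[4] = 887yy$7yz8
  rot[5] = 87yy$7yz88
  rot[6] = 7yy$7yz888
  rot[7] = yy$7yz8887
  rot[8] = y$7yz8887y
  rot[9] = $7yz8887yy
Sorted (with $ < everything):
  sorted[0] = $7yz8887yy  (last char: 'y')
  sorted[1] = 7yy$7yz888  (last char: '8')
  sorted[2] = 7yz8887yy$  (last char: '$')
  sorted[3] = 87yy$7yz88  (last char: '8')
  sorted[4] = 887yy$7yz8  (last char: '8')
  sorted[5] = 8887yy$7yz  (last char: 'z')
  sorted[6] = y$7yz8887y  (last char: 'y')
  sorted[7] = yy$7yz8887  (last char: '7')
  sorted[8] = yz8887yy$7  (last char: '7')
  sorted[9] = z8887yy$7y  (last char: 'y')
Last column: y8$88zy77y
Original string S is at sorted index 2

Answer: y8$88zy77y
2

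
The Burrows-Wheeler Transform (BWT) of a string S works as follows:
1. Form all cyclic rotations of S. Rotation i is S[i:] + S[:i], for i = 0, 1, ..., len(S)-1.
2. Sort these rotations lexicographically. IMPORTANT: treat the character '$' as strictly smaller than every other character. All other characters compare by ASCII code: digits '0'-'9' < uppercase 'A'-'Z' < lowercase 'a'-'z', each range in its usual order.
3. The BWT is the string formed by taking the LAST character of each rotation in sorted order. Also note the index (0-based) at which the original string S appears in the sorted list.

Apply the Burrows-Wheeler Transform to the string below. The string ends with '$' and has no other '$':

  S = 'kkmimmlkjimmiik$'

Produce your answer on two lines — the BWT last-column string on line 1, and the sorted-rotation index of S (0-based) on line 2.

All 16 rotations (rotation i = S[i:]+S[:i]):
  rot[0] = kkmimmlkjimmiik$
  rot[1] = kmimmlkjimmiik$k
  rot[2] = mimmlkjimmiik$kk
  rot[3] = immlkjimmiik$kkm
  rot[4] = mmlkjimmiik$kkmi
  rot[5] = mlkjimmiik$kkmim
  rot[6] = lkjimmiik$kkmimm
  rot[7] = kjimmiik$kkmimml
  rot[8] = jimmiik$kkmimmlk
  rot[9] = immiik$kkmimmlkj
  rot[10] = mmiik$kkmimmlkji
  rot[11] = miik$kkmimmlkjim
  rot[12] = iik$kkmimmlkjimm
  rot[13] = ik$kkmimmlkjimmi
  rot[14] = k$kkmimmlkjimmii
  rot[15] = $kkmimmlkjimmiik
Sorted (with $ < everything):
  sorted[0] = $kkmimmlkjimmiik  (last char: 'k')
  sorted[1] = iik$kkmimmlkjimm  (last char: 'm')
  sorted[2] = ik$kkmimmlkjimmi  (last char: 'i')
  sorted[3] = immiik$kkmimmlkj  (last char: 'j')
  sorted[4] = immlkjimmiik$kkm  (last char: 'm')
  sorted[5] = jimmiik$kkmimmlk  (last char: 'k')
  sorted[6] = k$kkmimmlkjimmii  (last char: 'i')
  sorted[7] = kjimmiik$kkmimml  (last char: 'l')
  sorted[8] = kkmimmlkjimmiik$  (last char: '$')
  sorted[9] = kmimmlkjimmiik$k  (last char: 'k')
  sorted[10] = lkjimmiik$kkmimm  (last char: 'm')
  sorted[11] = miik$kkmimmlkjim  (last char: 'm')
  sorted[12] = mimmlkjimmiik$kk  (last char: 'k')
  sorted[13] = mlkjimmiik$kkmim  (last char: 'm')
  sorted[14] = mmiik$kkmimmlkji  (last char: 'i')
  sorted[15] = mmlkjimmiik$kkmi  (last char: 'i')
Last column: kmijmkil$kmmkmii
Original string S is at sorted index 8

Answer: kmijmkil$kmmkmii
8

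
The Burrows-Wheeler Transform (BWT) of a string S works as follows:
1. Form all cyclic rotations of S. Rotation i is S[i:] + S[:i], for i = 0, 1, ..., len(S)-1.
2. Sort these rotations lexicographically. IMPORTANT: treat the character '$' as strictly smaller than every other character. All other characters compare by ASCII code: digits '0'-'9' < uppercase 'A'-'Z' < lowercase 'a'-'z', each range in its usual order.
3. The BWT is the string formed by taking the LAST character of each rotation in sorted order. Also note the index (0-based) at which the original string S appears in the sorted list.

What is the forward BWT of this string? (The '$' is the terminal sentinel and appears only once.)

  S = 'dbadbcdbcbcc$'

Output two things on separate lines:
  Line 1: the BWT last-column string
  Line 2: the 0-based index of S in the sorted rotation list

Answer: cbddcdcbbb$ca
10

Derivation:
All 13 rotations (rotation i = S[i:]+S[:i]):
  rot[0] = dbadbcdbcbcc$
  rot[1] = badbcdbcbcc$d
  rot[2] = adbcdbcbcc$db
  rot[3] = dbcdbcbcc$dba
  rot[4] = bcdbcbcc$dbad
  rot[5] = cdbcbcc$dbadb
  rot[6] = dbcbcc$dbadbc
  rot[7] = bcbcc$dbadbcd
  rot[8] = cbcc$dbadbcdb
  rot[9] = bcc$dbadbcdbc
  rot[10] = cc$dbadbcdbcb
  rot[11] = c$dbadbcdbcbc
  rot[12] = $dbadbcdbcbcc
Sorted (with $ < everything):
  sorted[0] = $dbadbcdbcbcc  (last char: 'c')
  sorted[1] = adbcdbcbcc$db  (last char: 'b')
  sorted[2] = badbcdbcbcc$d  (last char: 'd')
  sorted[3] = bcbcc$dbadbcd  (last char: 'd')
  sorted[4] = bcc$dbadbcdbc  (last char: 'c')
  sorted[5] = bcdbcbcc$dbad  (last char: 'd')
  sorted[6] = c$dbadbcdbcbc  (last char: 'c')
  sorted[7] = cbcc$dbadbcdb  (last char: 'b')
  sorted[8] = cc$dbadbcdbcb  (last char: 'b')
  sorted[9] = cdbcbcc$dbadb  (last char: 'b')
  sorted[10] = dbadbcdbcbcc$  (last char: '$')
  sorted[11] = dbcbcc$dbadbc  (last char: 'c')
  sorted[12] = dbcdbcbcc$dba  (last char: 'a')
Last column: cbddcdcbbb$ca
Original string S is at sorted index 10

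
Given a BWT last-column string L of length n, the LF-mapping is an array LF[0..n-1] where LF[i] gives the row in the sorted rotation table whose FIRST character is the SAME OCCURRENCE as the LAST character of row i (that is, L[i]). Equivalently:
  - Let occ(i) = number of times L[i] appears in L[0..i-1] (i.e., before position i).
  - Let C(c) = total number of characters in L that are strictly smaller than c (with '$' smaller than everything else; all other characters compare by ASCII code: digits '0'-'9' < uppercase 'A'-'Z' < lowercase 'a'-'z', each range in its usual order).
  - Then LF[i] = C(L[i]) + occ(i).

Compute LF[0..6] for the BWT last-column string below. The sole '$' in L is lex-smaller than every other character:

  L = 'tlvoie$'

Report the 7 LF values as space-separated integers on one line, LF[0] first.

Char counts: '$':1, 'e':1, 'i':1, 'l':1, 'o':1, 't':1, 'v':1
C (first-col start): C('$')=0, C('e')=1, C('i')=2, C('l')=3, C('o')=4, C('t')=5, C('v')=6
L[0]='t': occ=0, LF[0]=C('t')+0=5+0=5
L[1]='l': occ=0, LF[1]=C('l')+0=3+0=3
L[2]='v': occ=0, LF[2]=C('v')+0=6+0=6
L[3]='o': occ=0, LF[3]=C('o')+0=4+0=4
L[4]='i': occ=0, LF[4]=C('i')+0=2+0=2
L[5]='e': occ=0, LF[5]=C('e')+0=1+0=1
L[6]='$': occ=0, LF[6]=C('$')+0=0+0=0

Answer: 5 3 6 4 2 1 0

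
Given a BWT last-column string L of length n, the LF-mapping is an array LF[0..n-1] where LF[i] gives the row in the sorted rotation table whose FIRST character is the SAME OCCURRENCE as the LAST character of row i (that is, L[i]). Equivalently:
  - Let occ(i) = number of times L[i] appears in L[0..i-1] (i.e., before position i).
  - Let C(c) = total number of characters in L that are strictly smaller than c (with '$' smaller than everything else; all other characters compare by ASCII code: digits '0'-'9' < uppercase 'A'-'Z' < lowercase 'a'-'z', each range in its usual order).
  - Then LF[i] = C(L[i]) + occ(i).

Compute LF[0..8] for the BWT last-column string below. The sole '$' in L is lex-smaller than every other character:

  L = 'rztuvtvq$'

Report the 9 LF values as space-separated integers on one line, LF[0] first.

Char counts: '$':1, 'q':1, 'r':1, 't':2, 'u':1, 'v':2, 'z':1
C (first-col start): C('$')=0, C('q')=1, C('r')=2, C('t')=3, C('u')=5, C('v')=6, C('z')=8
L[0]='r': occ=0, LF[0]=C('r')+0=2+0=2
L[1]='z': occ=0, LF[1]=C('z')+0=8+0=8
L[2]='t': occ=0, LF[2]=C('t')+0=3+0=3
L[3]='u': occ=0, LF[3]=C('u')+0=5+0=5
L[4]='v': occ=0, LF[4]=C('v')+0=6+0=6
L[5]='t': occ=1, LF[5]=C('t')+1=3+1=4
L[6]='v': occ=1, LF[6]=C('v')+1=6+1=7
L[7]='q': occ=0, LF[7]=C('q')+0=1+0=1
L[8]='$': occ=0, LF[8]=C('$')+0=0+0=0

Answer: 2 8 3 5 6 4 7 1 0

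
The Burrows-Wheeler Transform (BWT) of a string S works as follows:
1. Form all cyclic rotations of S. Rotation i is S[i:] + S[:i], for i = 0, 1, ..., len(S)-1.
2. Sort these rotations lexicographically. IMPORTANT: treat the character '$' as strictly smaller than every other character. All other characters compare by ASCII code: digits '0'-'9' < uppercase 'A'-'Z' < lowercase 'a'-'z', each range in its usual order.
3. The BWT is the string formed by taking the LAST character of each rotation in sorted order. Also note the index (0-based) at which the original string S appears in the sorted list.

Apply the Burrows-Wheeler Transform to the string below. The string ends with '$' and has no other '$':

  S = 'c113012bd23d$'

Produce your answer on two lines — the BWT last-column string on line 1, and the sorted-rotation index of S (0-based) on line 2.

Answer: d3c01d1122$3b
10

Derivation:
All 13 rotations (rotation i = S[i:]+S[:i]):
  rot[0] = c113012bd23d$
  rot[1] = 113012bd23d$c
  rot[2] = 13012bd23d$c1
  rot[3] = 3012bd23d$c11
  rot[4] = 012bd23d$c113
  rot[5] = 12bd23d$c1130
  rot[6] = 2bd23d$c11301
  rot[7] = bd23d$c113012
  rot[8] = d23d$c113012b
  rot[9] = 23d$c113012bd
  rot[10] = 3d$c113012bd2
  rot[11] = d$c113012bd23
  rot[12] = $c113012bd23d
Sorted (with $ < everything):
  sorted[0] = $c113012bd23d  (last char: 'd')
  sorted[1] = 012bd23d$c113  (last char: '3')
  sorted[2] = 113012bd23d$c  (last char: 'c')
  sorted[3] = 12bd23d$c1130  (last char: '0')
  sorted[4] = 13012bd23d$c1  (last char: '1')
  sorted[5] = 23d$c113012bd  (last char: 'd')
  sorted[6] = 2bd23d$c11301  (last char: '1')
  sorted[7] = 3012bd23d$c11  (last char: '1')
  sorted[8] = 3d$c113012bd2  (last char: '2')
  sorted[9] = bd23d$c113012  (last char: '2')
  sorted[10] = c113012bd23d$  (last char: '$')
  sorted[11] = d$c113012bd23  (last char: '3')
  sorted[12] = d23d$c113012b  (last char: 'b')
Last column: d3c01d1122$3b
Original string S is at sorted index 10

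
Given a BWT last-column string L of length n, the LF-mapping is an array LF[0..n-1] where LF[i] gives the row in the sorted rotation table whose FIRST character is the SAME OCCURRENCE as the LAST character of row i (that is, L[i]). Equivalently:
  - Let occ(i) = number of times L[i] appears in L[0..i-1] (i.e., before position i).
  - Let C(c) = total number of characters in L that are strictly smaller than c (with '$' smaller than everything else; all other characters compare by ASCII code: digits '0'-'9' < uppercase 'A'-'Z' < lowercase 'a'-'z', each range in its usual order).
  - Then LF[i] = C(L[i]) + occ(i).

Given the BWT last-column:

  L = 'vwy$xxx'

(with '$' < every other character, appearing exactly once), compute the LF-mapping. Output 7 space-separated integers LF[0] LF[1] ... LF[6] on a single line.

Char counts: '$':1, 'v':1, 'w':1, 'x':3, 'y':1
C (first-col start): C('$')=0, C('v')=1, C('w')=2, C('x')=3, C('y')=6
L[0]='v': occ=0, LF[0]=C('v')+0=1+0=1
L[1]='w': occ=0, LF[1]=C('w')+0=2+0=2
L[2]='y': occ=0, LF[2]=C('y')+0=6+0=6
L[3]='$': occ=0, LF[3]=C('$')+0=0+0=0
L[4]='x': occ=0, LF[4]=C('x')+0=3+0=3
L[5]='x': occ=1, LF[5]=C('x')+1=3+1=4
L[6]='x': occ=2, LF[6]=C('x')+2=3+2=5

Answer: 1 2 6 0 3 4 5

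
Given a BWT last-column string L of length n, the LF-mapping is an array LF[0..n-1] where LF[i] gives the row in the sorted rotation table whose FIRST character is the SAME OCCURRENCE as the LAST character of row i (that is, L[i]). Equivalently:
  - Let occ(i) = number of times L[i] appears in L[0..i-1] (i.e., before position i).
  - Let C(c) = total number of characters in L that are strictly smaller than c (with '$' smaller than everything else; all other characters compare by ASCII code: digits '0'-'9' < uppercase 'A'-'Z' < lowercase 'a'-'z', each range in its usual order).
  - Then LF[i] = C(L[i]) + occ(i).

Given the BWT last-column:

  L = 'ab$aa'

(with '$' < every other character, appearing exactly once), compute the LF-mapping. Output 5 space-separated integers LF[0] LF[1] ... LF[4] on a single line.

Answer: 1 4 0 2 3

Derivation:
Char counts: '$':1, 'a':3, 'b':1
C (first-col start): C('$')=0, C('a')=1, C('b')=4
L[0]='a': occ=0, LF[0]=C('a')+0=1+0=1
L[1]='b': occ=0, LF[1]=C('b')+0=4+0=4
L[2]='$': occ=0, LF[2]=C('$')+0=0+0=0
L[3]='a': occ=1, LF[3]=C('a')+1=1+1=2
L[4]='a': occ=2, LF[4]=C('a')+2=1+2=3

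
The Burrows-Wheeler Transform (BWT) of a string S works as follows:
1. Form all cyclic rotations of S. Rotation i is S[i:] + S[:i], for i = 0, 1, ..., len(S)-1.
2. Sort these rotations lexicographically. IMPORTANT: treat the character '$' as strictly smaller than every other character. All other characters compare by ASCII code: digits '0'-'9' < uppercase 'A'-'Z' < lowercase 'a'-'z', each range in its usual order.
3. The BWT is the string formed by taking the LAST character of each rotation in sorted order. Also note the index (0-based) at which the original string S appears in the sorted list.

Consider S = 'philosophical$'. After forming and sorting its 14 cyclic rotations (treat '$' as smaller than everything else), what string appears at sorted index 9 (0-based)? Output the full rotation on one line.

Answer: ophical$philos

Derivation:
All 14 rotations (rotation i = S[i:]+S[:i]):
  rot[0] = philosophical$
  rot[1] = hilosophical$p
  rot[2] = ilosophical$ph
  rot[3] = losophical$phi
  rot[4] = osophical$phil
  rot[5] = sophical$philo
  rot[6] = ophical$philos
  rot[7] = phical$philoso
  rot[8] = hical$philosop
  rot[9] = ical$philosoph
  rot[10] = cal$philosophi
  rot[11] = al$philosophic
  rot[12] = l$philosophica
  rot[13] = $philosophical
Sorted (with $ < everything):
  sorted[0] = $philosophical
  sorted[1] = al$philosophic
  sorted[2] = cal$philosophi
  sorted[3] = hical$philosop
  sorted[4] = hilosophical$p
  sorted[5] = ical$philosoph
  sorted[6] = ilosophical$ph
  sorted[7] = l$philosophica
  sorted[8] = losophical$phi
  sorted[9] = ophical$philos
  sorted[10] = osophical$phil
  sorted[11] = phical$philoso
  sorted[12] = philosophical$
  sorted[13] = sophical$philo
sorted[9] = ophical$philos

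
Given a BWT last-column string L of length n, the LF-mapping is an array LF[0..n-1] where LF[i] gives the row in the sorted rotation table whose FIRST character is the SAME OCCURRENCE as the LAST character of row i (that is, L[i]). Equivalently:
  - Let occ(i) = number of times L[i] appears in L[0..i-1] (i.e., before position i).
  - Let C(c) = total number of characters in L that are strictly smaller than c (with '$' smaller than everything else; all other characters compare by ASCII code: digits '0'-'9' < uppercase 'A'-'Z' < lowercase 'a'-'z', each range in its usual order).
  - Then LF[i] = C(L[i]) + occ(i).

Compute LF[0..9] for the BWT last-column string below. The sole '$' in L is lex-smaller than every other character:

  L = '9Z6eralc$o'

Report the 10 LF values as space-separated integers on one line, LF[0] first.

Answer: 2 3 1 6 9 4 7 5 0 8

Derivation:
Char counts: '$':1, '6':1, '9':1, 'Z':1, 'a':1, 'c':1, 'e':1, 'l':1, 'o':1, 'r':1
C (first-col start): C('$')=0, C('6')=1, C('9')=2, C('Z')=3, C('a')=4, C('c')=5, C('e')=6, C('l')=7, C('o')=8, C('r')=9
L[0]='9': occ=0, LF[0]=C('9')+0=2+0=2
L[1]='Z': occ=0, LF[1]=C('Z')+0=3+0=3
L[2]='6': occ=0, LF[2]=C('6')+0=1+0=1
L[3]='e': occ=0, LF[3]=C('e')+0=6+0=6
L[4]='r': occ=0, LF[4]=C('r')+0=9+0=9
L[5]='a': occ=0, LF[5]=C('a')+0=4+0=4
L[6]='l': occ=0, LF[6]=C('l')+0=7+0=7
L[7]='c': occ=0, LF[7]=C('c')+0=5+0=5
L[8]='$': occ=0, LF[8]=C('$')+0=0+0=0
L[9]='o': occ=0, LF[9]=C('o')+0=8+0=8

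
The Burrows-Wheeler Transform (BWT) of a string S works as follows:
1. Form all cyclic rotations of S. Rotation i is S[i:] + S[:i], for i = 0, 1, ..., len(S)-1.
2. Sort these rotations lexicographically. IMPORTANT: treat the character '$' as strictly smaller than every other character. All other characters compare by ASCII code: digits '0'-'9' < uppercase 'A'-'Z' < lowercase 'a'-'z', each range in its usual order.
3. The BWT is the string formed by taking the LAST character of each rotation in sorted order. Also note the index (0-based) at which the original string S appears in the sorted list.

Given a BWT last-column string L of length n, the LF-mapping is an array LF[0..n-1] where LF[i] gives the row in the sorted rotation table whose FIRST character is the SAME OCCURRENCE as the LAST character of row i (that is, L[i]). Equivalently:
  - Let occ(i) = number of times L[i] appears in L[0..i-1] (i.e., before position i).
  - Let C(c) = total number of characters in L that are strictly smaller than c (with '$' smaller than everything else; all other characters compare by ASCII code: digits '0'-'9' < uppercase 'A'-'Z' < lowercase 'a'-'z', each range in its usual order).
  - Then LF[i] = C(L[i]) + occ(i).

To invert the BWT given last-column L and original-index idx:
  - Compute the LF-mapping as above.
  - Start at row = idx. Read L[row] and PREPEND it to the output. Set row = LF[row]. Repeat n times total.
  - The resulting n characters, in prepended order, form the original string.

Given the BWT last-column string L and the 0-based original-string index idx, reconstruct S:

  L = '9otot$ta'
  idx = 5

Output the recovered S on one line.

LF mapping: 1 3 5 4 6 0 7 2
Walk LF starting at row 5, prepending L[row]:
  step 1: row=5, L[5]='$', prepend. Next row=LF[5]=0
  step 2: row=0, L[0]='9', prepend. Next row=LF[0]=1
  step 3: row=1, L[1]='o', prepend. Next row=LF[1]=3
  step 4: row=3, L[3]='o', prepend. Next row=LF[3]=4
  step 5: row=4, L[4]='t', prepend. Next row=LF[4]=6
  step 6: row=6, L[6]='t', prepend. Next row=LF[6]=7
  step 7: row=7, L[7]='a', prepend. Next row=LF[7]=2
  step 8: row=2, L[2]='t', prepend. Next row=LF[2]=5
Reversed output: tattoo9$

Answer: tattoo9$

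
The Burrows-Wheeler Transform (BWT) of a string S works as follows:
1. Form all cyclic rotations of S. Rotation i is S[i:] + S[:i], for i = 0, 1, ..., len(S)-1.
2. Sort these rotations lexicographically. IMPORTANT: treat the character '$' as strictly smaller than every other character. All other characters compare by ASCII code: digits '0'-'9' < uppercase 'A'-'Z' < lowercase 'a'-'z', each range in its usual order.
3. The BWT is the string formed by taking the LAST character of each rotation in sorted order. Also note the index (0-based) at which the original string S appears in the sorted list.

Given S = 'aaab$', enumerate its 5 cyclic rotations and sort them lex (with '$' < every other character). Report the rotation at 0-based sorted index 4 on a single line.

Answer: b$aaa

Derivation:
All 5 rotations (rotation i = S[i:]+S[:i]):
  rot[0] = aaab$
  rot[1] = aab$a
  rot[2] = ab$aa
  rot[3] = b$aaa
  rot[4] = $aaab
Sorted (with $ < everything):
  sorted[0] = $aaab
  sorted[1] = aaab$
  sorted[2] = aab$a
  sorted[3] = ab$aa
  sorted[4] = b$aaa
sorted[4] = b$aaa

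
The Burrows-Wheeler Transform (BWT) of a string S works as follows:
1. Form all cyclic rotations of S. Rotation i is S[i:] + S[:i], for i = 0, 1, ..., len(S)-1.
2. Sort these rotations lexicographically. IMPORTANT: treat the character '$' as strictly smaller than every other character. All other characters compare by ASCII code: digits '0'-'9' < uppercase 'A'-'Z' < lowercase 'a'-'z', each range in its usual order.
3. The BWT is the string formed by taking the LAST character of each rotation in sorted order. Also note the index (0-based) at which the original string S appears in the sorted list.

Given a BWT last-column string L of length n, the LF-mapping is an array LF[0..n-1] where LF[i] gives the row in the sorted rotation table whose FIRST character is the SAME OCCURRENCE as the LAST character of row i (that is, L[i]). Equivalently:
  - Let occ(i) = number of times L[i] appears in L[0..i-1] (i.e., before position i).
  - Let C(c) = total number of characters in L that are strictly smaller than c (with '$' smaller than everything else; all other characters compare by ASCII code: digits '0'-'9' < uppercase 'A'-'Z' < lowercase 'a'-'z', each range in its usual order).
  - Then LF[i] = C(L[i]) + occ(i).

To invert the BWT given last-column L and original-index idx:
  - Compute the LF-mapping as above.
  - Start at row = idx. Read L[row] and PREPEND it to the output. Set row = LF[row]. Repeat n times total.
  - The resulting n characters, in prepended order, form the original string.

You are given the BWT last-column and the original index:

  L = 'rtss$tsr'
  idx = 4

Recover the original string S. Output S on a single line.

Answer: ssrtstr$

Derivation:
LF mapping: 1 6 3 4 0 7 5 2
Walk LF starting at row 4, prepending L[row]:
  step 1: row=4, L[4]='$', prepend. Next row=LF[4]=0
  step 2: row=0, L[0]='r', prepend. Next row=LF[0]=1
  step 3: row=1, L[1]='t', prepend. Next row=LF[1]=6
  step 4: row=6, L[6]='s', prepend. Next row=LF[6]=5
  step 5: row=5, L[5]='t', prepend. Next row=LF[5]=7
  step 6: row=7, L[7]='r', prepend. Next row=LF[7]=2
  step 7: row=2, L[2]='s', prepend. Next row=LF[2]=3
  step 8: row=3, L[3]='s', prepend. Next row=LF[3]=4
Reversed output: ssrtstr$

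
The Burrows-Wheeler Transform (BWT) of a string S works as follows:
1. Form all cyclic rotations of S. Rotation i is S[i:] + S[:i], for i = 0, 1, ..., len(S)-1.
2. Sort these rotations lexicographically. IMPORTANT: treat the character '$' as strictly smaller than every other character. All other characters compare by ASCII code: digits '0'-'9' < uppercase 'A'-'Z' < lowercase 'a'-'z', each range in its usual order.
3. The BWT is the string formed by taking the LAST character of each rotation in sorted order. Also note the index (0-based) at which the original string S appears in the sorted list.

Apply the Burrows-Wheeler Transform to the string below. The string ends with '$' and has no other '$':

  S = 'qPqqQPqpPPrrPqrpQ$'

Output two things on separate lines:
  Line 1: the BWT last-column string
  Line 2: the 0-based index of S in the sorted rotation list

Answer: QpQqrPpqqr$qPPPrqP
10

Derivation:
All 18 rotations (rotation i = S[i:]+S[:i]):
  rot[0] = qPqqQPqpPPrrPqrpQ$
  rot[1] = PqqQPqpPPrrPqrpQ$q
  rot[2] = qqQPqpPPrrPqrpQ$qP
  rot[3] = qQPqpPPrrPqrpQ$qPq
  rot[4] = QPqpPPrrPqrpQ$qPqq
  rot[5] = PqpPPrrPqrpQ$qPqqQ
  rot[6] = qpPPrrPqrpQ$qPqqQP
  rot[7] = pPPrrPqrpQ$qPqqQPq
  rot[8] = PPrrPqrpQ$qPqqQPqp
  rot[9] = PrrPqrpQ$qPqqQPqpP
  rot[10] = rrPqrpQ$qPqqQPqpPP
  rot[11] = rPqrpQ$qPqqQPqpPPr
  rot[12] = PqrpQ$qPqqQPqpPPrr
  rot[13] = qrpQ$qPqqQPqpPPrrP
  rot[14] = rpQ$qPqqQPqpPPrrPq
  rot[15] = pQ$qPqqQPqpPPrrPqr
  rot[16] = Q$qPqqQPqpPPrrPqrp
  rot[17] = $qPqqQPqpPPrrPqrpQ
Sorted (with $ < everything):
  sorted[0] = $qPqqQPqpPPrrPqrpQ  (last char: 'Q')
  sorted[1] = PPrrPqrpQ$qPqqQPqp  (last char: 'p')
  sorted[2] = PqpPPrrPqrpQ$qPqqQ  (last char: 'Q')
  sorted[3] = PqqQPqpPPrrPqrpQ$q  (last char: 'q')
  sorted[4] = PqrpQ$qPqqQPqpPPrr  (last char: 'r')
  sorted[5] = PrrPqrpQ$qPqqQPqpP  (last char: 'P')
  sorted[6] = Q$qPqqQPqpPPrrPqrp  (last char: 'p')
  sorted[7] = QPqpPPrrPqrpQ$qPqq  (last char: 'q')
  sorted[8] = pPPrrPqrpQ$qPqqQPq  (last char: 'q')
  sorted[9] = pQ$qPqqQPqpPPrrPqr  (last char: 'r')
  sorted[10] = qPqqQPqpPPrrPqrpQ$  (last char: '$')
  sorted[11] = qQPqpPPrrPqrpQ$qPq  (last char: 'q')
  sorted[12] = qpPPrrPqrpQ$qPqqQP  (last char: 'P')
  sorted[13] = qqQPqpPPrrPqrpQ$qP  (last char: 'P')
  sorted[14] = qrpQ$qPqqQPqpPPrrP  (last char: 'P')
  sorted[15] = rPqrpQ$qPqqQPqpPPr  (last char: 'r')
  sorted[16] = rpQ$qPqqQPqpPPrrPq  (last char: 'q')
  sorted[17] = rrPqrpQ$qPqqQPqpPP  (last char: 'P')
Last column: QpQqrPpqqr$qPPPrqP
Original string S is at sorted index 10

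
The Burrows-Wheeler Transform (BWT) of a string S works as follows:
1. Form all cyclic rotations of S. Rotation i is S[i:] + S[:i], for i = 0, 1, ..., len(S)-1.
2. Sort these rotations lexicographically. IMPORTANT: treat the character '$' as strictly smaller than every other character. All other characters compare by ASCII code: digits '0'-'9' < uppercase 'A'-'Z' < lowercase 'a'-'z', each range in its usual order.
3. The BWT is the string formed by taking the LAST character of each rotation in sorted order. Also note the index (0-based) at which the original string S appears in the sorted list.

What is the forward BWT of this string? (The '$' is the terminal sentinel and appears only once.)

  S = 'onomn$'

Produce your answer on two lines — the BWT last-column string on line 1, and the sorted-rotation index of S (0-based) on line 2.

All 6 rotations (rotation i = S[i:]+S[:i]):
  rot[0] = onomn$
  rot[1] = nomn$o
  rot[2] = omn$on
  rot[3] = mn$ono
  rot[4] = n$onom
  rot[5] = $onomn
Sorted (with $ < everything):
  sorted[0] = $onomn  (last char: 'n')
  sorted[1] = mn$ono  (last char: 'o')
  sorted[2] = n$onom  (last char: 'm')
  sorted[3] = nomn$o  (last char: 'o')
  sorted[4] = omn$on  (last char: 'n')
  sorted[5] = onomn$  (last char: '$')
Last column: nomon$
Original string S is at sorted index 5

Answer: nomon$
5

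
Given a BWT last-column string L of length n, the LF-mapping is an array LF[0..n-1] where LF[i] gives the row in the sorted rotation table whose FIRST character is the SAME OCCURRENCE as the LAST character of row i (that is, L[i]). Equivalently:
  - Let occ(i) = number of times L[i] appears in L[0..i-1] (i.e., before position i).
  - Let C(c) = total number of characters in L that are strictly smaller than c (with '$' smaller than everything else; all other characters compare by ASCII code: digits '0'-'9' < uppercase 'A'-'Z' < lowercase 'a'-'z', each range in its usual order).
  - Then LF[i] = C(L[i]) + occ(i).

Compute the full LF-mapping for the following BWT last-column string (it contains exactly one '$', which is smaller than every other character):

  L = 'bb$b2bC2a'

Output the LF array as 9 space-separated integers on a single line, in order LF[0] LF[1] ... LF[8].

Answer: 5 6 0 7 1 8 3 2 4

Derivation:
Char counts: '$':1, '2':2, 'C':1, 'a':1, 'b':4
C (first-col start): C('$')=0, C('2')=1, C('C')=3, C('a')=4, C('b')=5
L[0]='b': occ=0, LF[0]=C('b')+0=5+0=5
L[1]='b': occ=1, LF[1]=C('b')+1=5+1=6
L[2]='$': occ=0, LF[2]=C('$')+0=0+0=0
L[3]='b': occ=2, LF[3]=C('b')+2=5+2=7
L[4]='2': occ=0, LF[4]=C('2')+0=1+0=1
L[5]='b': occ=3, LF[5]=C('b')+3=5+3=8
L[6]='C': occ=0, LF[6]=C('C')+0=3+0=3
L[7]='2': occ=1, LF[7]=C('2')+1=1+1=2
L[8]='a': occ=0, LF[8]=C('a')+0=4+0=4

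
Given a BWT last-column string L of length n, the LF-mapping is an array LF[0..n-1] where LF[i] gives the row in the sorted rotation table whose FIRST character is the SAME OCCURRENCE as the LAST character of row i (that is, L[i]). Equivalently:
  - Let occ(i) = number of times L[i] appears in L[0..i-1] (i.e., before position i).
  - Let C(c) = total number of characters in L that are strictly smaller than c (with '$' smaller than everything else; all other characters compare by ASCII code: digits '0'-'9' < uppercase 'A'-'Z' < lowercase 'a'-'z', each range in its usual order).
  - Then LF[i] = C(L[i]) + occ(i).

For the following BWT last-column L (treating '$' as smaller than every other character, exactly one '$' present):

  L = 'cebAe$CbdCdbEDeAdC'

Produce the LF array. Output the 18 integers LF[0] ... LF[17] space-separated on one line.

Answer: 11 15 8 1 16 0 3 9 12 4 13 10 7 6 17 2 14 5

Derivation:
Char counts: '$':1, 'A':2, 'C':3, 'D':1, 'E':1, 'b':3, 'c':1, 'd':3, 'e':3
C (first-col start): C('$')=0, C('A')=1, C('C')=3, C('D')=6, C('E')=7, C('b')=8, C('c')=11, C('d')=12, C('e')=15
L[0]='c': occ=0, LF[0]=C('c')+0=11+0=11
L[1]='e': occ=0, LF[1]=C('e')+0=15+0=15
L[2]='b': occ=0, LF[2]=C('b')+0=8+0=8
L[3]='A': occ=0, LF[3]=C('A')+0=1+0=1
L[4]='e': occ=1, LF[4]=C('e')+1=15+1=16
L[5]='$': occ=0, LF[5]=C('$')+0=0+0=0
L[6]='C': occ=0, LF[6]=C('C')+0=3+0=3
L[7]='b': occ=1, LF[7]=C('b')+1=8+1=9
L[8]='d': occ=0, LF[8]=C('d')+0=12+0=12
L[9]='C': occ=1, LF[9]=C('C')+1=3+1=4
L[10]='d': occ=1, LF[10]=C('d')+1=12+1=13
L[11]='b': occ=2, LF[11]=C('b')+2=8+2=10
L[12]='E': occ=0, LF[12]=C('E')+0=7+0=7
L[13]='D': occ=0, LF[13]=C('D')+0=6+0=6
L[14]='e': occ=2, LF[14]=C('e')+2=15+2=17
L[15]='A': occ=1, LF[15]=C('A')+1=1+1=2
L[16]='d': occ=2, LF[16]=C('d')+2=12+2=14
L[17]='C': occ=2, LF[17]=C('C')+2=3+2=5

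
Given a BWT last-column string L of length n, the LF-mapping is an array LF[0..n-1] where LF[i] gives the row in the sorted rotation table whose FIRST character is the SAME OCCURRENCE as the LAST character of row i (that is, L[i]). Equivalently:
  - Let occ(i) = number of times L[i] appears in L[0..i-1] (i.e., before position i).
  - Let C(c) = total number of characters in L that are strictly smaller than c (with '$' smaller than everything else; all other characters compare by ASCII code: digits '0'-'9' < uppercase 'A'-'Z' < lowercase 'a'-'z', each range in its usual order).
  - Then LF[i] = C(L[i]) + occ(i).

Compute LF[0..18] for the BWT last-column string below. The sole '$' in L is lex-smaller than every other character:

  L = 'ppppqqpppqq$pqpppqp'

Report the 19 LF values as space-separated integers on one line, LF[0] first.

Char counts: '$':1, 'p':12, 'q':6
C (first-col start): C('$')=0, C('p')=1, C('q')=13
L[0]='p': occ=0, LF[0]=C('p')+0=1+0=1
L[1]='p': occ=1, LF[1]=C('p')+1=1+1=2
L[2]='p': occ=2, LF[2]=C('p')+2=1+2=3
L[3]='p': occ=3, LF[3]=C('p')+3=1+3=4
L[4]='q': occ=0, LF[4]=C('q')+0=13+0=13
L[5]='q': occ=1, LF[5]=C('q')+1=13+1=14
L[6]='p': occ=4, LF[6]=C('p')+4=1+4=5
L[7]='p': occ=5, LF[7]=C('p')+5=1+5=6
L[8]='p': occ=6, LF[8]=C('p')+6=1+6=7
L[9]='q': occ=2, LF[9]=C('q')+2=13+2=15
L[10]='q': occ=3, LF[10]=C('q')+3=13+3=16
L[11]='$': occ=0, LF[11]=C('$')+0=0+0=0
L[12]='p': occ=7, LF[12]=C('p')+7=1+7=8
L[13]='q': occ=4, LF[13]=C('q')+4=13+4=17
L[14]='p': occ=8, LF[14]=C('p')+8=1+8=9
L[15]='p': occ=9, LF[15]=C('p')+9=1+9=10
L[16]='p': occ=10, LF[16]=C('p')+10=1+10=11
L[17]='q': occ=5, LF[17]=C('q')+5=13+5=18
L[18]='p': occ=11, LF[18]=C('p')+11=1+11=12

Answer: 1 2 3 4 13 14 5 6 7 15 16 0 8 17 9 10 11 18 12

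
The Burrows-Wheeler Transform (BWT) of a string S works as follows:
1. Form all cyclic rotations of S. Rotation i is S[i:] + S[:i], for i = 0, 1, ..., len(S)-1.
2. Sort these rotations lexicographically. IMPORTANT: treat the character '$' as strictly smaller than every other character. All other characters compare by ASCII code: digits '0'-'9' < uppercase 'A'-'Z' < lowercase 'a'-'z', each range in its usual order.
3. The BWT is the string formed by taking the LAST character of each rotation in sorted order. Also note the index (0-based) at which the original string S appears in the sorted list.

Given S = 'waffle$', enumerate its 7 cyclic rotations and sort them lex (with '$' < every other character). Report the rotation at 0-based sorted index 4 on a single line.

Answer: fle$waf

Derivation:
All 7 rotations (rotation i = S[i:]+S[:i]):
  rot[0] = waffle$
  rot[1] = affle$w
  rot[2] = ffle$wa
  rot[3] = fle$waf
  rot[4] = le$waff
  rot[5] = e$waffl
  rot[6] = $waffle
Sorted (with $ < everything):
  sorted[0] = $waffle
  sorted[1] = affle$w
  sorted[2] = e$waffl
  sorted[3] = ffle$wa
  sorted[4] = fle$waf
  sorted[5] = le$waff
  sorted[6] = waffle$
sorted[4] = fle$waf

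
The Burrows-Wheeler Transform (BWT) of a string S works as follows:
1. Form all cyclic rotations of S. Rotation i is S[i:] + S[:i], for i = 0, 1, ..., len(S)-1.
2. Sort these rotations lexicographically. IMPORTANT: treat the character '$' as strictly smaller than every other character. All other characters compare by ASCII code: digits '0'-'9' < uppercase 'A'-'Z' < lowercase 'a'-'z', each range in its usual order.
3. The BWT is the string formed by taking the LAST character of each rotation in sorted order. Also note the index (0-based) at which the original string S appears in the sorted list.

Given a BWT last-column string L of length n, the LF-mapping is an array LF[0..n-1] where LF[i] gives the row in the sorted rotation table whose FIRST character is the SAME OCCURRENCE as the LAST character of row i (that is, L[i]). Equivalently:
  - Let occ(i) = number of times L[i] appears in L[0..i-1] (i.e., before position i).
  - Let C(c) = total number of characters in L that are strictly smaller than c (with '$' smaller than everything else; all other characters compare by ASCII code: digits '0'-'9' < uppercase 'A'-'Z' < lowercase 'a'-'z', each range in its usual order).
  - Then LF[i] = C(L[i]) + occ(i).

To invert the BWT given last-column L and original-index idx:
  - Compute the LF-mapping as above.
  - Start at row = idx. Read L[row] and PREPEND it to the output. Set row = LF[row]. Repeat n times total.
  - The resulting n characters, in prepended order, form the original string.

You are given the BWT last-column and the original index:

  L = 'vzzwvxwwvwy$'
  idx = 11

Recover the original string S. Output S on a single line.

LF mapping: 1 10 11 4 2 8 5 6 3 7 9 0
Walk LF starting at row 11, prepending L[row]:
  step 1: row=11, L[11]='$', prepend. Next row=LF[11]=0
  step 2: row=0, L[0]='v', prepend. Next row=LF[0]=1
  step 3: row=1, L[1]='z', prepend. Next row=LF[1]=10
  step 4: row=10, L[10]='y', prepend. Next row=LF[10]=9
  step 5: row=9, L[9]='w', prepend. Next row=LF[9]=7
  step 6: row=7, L[7]='w', prepend. Next row=LF[7]=6
  step 7: row=6, L[6]='w', prepend. Next row=LF[6]=5
  step 8: row=5, L[5]='x', prepend. Next row=LF[5]=8
  step 9: row=8, L[8]='v', prepend. Next row=LF[8]=3
  step 10: row=3, L[3]='w', prepend. Next row=LF[3]=4
  step 11: row=4, L[4]='v', prepend. Next row=LF[4]=2
  step 12: row=2, L[2]='z', prepend. Next row=LF[2]=11
Reversed output: zvwvxwwwyzv$

Answer: zvwvxwwwyzv$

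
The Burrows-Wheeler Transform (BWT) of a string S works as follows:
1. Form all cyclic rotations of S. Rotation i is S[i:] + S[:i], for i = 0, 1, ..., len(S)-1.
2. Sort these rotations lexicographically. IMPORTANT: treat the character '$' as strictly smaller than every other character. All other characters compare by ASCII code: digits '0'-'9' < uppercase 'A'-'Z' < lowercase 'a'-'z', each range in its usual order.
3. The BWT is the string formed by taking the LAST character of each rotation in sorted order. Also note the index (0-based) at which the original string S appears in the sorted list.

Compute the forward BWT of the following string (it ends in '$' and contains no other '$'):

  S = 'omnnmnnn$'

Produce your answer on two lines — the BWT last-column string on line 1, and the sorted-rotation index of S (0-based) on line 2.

Answer: nonnnnmm$
8

Derivation:
All 9 rotations (rotation i = S[i:]+S[:i]):
  rot[0] = omnnmnnn$
  rot[1] = mnnmnnn$o
  rot[2] = nnmnnn$om
  rot[3] = nmnnn$omn
  rot[4] = mnnn$omnn
  rot[5] = nnn$omnnm
  rot[6] = nn$omnnmn
  rot[7] = n$omnnmnn
  rot[8] = $omnnmnnn
Sorted (with $ < everything):
  sorted[0] = $omnnmnnn  (last char: 'n')
  sorted[1] = mnnmnnn$o  (last char: 'o')
  sorted[2] = mnnn$omnn  (last char: 'n')
  sorted[3] = n$omnnmnn  (last char: 'n')
  sorted[4] = nmnnn$omn  (last char: 'n')
  sorted[5] = nn$omnnmn  (last char: 'n')
  sorted[6] = nnmnnn$om  (last char: 'm')
  sorted[7] = nnn$omnnm  (last char: 'm')
  sorted[8] = omnnmnnn$  (last char: '$')
Last column: nonnnnmm$
Original string S is at sorted index 8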